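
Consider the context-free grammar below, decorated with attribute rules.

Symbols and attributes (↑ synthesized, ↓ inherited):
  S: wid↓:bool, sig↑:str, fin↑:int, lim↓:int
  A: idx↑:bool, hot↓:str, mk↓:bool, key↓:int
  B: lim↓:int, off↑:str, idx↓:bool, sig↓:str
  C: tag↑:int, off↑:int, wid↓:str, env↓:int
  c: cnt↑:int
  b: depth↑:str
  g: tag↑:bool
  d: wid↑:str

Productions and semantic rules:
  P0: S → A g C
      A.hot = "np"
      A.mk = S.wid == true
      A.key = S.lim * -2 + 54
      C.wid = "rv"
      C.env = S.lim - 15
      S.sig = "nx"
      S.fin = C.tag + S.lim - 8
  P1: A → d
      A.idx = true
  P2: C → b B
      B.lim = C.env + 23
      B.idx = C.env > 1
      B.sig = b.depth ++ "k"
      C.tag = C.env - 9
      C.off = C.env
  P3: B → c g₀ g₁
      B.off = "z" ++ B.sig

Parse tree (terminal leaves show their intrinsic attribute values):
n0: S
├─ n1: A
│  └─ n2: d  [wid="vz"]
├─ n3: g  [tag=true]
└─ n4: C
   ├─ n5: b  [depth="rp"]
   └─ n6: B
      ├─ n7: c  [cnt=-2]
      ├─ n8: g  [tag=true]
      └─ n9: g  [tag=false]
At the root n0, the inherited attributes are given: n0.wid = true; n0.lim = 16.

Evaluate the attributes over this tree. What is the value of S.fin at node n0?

0

1. n0.wid = true  [given at root]
2. n0.lim = 16  [given at root]
3. n1.hot = "np"  ["np"]
4. n1.mk = true  [S.wid == true]
5. n1.key = 22  [S.lim * -2 + 54]
6. n2.wid = "vz"  [terminal]
7. n1.idx = true  [true]
8. n3.tag = true  [terminal]
9. n4.wid = "rv"  ["rv"]
10. n4.env = 1  [S.lim - 15]
11. n5.depth = "rp"  [terminal]
12. n6.lim = 24  [C.env + 23]
13. n6.idx = false  [C.env > 1]
14. n6.sig = "rpk"  [b.depth ++ "k"]
15. n7.cnt = -2  [terminal]
16. n8.tag = true  [terminal]
17. n9.tag = false  [terminal]
18. n6.off = "zrpk"  ["z" ++ B.sig]
19. n4.tag = -8  [C.env - 9]
20. n4.off = 1  [C.env]
21. n0.sig = "nx"  ["nx"]
22. n0.fin = 0  [C.tag + S.lim - 8]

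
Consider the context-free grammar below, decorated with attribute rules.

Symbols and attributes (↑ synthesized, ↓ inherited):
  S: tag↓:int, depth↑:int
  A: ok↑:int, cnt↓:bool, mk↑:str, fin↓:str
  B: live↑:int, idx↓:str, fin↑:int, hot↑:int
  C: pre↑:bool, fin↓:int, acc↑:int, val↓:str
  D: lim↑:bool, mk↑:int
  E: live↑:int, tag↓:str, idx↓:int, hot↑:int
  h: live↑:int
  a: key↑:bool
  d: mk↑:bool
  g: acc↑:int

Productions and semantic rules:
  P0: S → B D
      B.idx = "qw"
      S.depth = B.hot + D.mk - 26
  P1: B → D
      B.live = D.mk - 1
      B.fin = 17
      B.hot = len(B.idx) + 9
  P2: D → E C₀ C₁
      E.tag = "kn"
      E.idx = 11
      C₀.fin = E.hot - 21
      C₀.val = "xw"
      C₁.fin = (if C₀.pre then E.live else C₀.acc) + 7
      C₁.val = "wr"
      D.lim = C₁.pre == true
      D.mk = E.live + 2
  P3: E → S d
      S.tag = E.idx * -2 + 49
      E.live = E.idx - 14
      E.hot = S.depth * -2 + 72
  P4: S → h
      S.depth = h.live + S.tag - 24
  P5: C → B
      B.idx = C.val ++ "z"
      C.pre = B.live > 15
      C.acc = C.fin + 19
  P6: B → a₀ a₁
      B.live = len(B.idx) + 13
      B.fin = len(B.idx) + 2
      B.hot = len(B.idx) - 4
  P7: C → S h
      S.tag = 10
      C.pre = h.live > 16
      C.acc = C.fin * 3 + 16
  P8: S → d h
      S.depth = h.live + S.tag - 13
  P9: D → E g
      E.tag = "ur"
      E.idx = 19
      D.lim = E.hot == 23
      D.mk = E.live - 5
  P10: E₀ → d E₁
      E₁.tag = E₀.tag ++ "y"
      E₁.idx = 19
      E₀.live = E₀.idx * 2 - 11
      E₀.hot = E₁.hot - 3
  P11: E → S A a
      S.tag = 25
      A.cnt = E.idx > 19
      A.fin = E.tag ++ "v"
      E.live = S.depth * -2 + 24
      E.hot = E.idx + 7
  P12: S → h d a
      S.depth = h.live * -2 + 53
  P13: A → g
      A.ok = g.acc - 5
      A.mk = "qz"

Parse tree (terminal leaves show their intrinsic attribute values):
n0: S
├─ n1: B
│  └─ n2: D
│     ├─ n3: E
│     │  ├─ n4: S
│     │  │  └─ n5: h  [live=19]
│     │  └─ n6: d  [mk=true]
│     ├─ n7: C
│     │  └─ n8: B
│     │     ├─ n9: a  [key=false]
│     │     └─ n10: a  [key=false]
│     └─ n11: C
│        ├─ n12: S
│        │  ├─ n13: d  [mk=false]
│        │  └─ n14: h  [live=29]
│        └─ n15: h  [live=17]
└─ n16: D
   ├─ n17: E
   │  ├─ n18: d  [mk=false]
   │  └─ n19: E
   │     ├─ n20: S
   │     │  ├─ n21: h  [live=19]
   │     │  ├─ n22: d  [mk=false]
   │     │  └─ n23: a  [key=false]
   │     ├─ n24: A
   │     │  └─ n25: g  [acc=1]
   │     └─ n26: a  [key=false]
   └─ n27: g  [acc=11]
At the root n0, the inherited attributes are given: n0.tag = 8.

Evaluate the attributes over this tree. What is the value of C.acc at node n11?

1. n0.tag = 8  [given at root]
2. n1.idx = "qw"  ["qw"]
3. n3.tag = "kn"  ["kn"]
4. n3.idx = 11  [11]
5. n4.tag = 27  [E.idx * -2 + 49]
6. n5.live = 19  [terminal]
7. n4.depth = 22  [h.live + S.tag - 24]
8. n6.mk = true  [terminal]
9. n3.live = -3  [E.idx - 14]
10. n3.hot = 28  [S.depth * -2 + 72]
11. n7.fin = 7  [E.hot - 21]
12. n7.val = "xw"  ["xw"]
13. n8.idx = "xwz"  [C.val ++ "z"]
14. n9.key = false  [terminal]
15. n10.key = false  [terminal]
16. n8.live = 16  [len(B.idx) + 13]
17. n8.fin = 5  [len(B.idx) + 2]
18. n8.hot = -1  [len(B.idx) - 4]
19. n7.pre = true  [B.live > 15]
20. n7.acc = 26  [C.fin + 19]
21. n11.fin = 4  [(if C₀.pre then E.live else C₀.acc) + 7]
22. n11.val = "wr"  ["wr"]
23. n12.tag = 10  [10]
24. n13.mk = false  [terminal]
25. n14.live = 29  [terminal]
26. n12.depth = 26  [h.live + S.tag - 13]
27. n15.live = 17  [terminal]
28. n11.pre = true  [h.live > 16]
29. n11.acc = 28  [C.fin * 3 + 16]
30. n2.lim = true  [C₁.pre == true]
31. n2.mk = -1  [E.live + 2]
32. n1.live = -2  [D.mk - 1]
33. n1.fin = 17  [17]
34. n1.hot = 11  [len(B.idx) + 9]
35. n17.tag = "ur"  ["ur"]
36. n17.idx = 19  [19]
37. n18.mk = false  [terminal]
38. n19.tag = "ury"  [E₀.tag ++ "y"]
39. n19.idx = 19  [19]
40. n20.tag = 25  [25]
41. n21.live = 19  [terminal]
42. n22.mk = false  [terminal]
43. n23.key = false  [terminal]
44. n20.depth = 15  [h.live * -2 + 53]
45. n24.cnt = false  [E.idx > 19]
46. n24.fin = "uryv"  [E.tag ++ "v"]
47. n25.acc = 1  [terminal]
48. n24.ok = -4  [g.acc - 5]
49. n24.mk = "qz"  ["qz"]
50. n26.key = false  [terminal]
51. n19.live = -6  [S.depth * -2 + 24]
52. n19.hot = 26  [E.idx + 7]
53. n17.live = 27  [E₀.idx * 2 - 11]
54. n17.hot = 23  [E₁.hot - 3]
55. n27.acc = 11  [terminal]
56. n16.lim = true  [E.hot == 23]
57. n16.mk = 22  [E.live - 5]
58. n0.depth = 7  [B.hot + D.mk - 26]

28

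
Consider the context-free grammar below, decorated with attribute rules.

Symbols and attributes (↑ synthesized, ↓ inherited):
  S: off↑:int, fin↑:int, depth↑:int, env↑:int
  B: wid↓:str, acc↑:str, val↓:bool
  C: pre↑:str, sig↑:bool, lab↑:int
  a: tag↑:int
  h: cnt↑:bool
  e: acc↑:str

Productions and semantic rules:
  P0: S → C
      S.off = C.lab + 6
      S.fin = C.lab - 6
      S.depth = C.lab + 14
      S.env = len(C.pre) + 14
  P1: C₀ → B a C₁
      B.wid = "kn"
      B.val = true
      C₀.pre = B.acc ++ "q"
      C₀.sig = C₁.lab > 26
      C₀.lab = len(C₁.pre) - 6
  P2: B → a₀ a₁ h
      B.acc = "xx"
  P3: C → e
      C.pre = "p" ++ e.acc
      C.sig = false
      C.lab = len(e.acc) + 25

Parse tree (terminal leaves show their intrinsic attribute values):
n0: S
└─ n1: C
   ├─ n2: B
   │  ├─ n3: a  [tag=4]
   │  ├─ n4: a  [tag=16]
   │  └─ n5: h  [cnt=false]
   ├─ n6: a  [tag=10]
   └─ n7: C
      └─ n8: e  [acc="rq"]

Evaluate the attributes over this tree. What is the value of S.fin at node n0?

-9

1. n2.wid = "kn"  ["kn"]
2. n2.val = true  [true]
3. n3.tag = 4  [terminal]
4. n4.tag = 16  [terminal]
5. n5.cnt = false  [terminal]
6. n2.acc = "xx"  ["xx"]
7. n6.tag = 10  [terminal]
8. n8.acc = "rq"  [terminal]
9. n7.pre = "prq"  ["p" ++ e.acc]
10. n7.sig = false  [false]
11. n7.lab = 27  [len(e.acc) + 25]
12. n1.pre = "xxq"  [B.acc ++ "q"]
13. n1.sig = true  [C₁.lab > 26]
14. n1.lab = -3  [len(C₁.pre) - 6]
15. n0.off = 3  [C.lab + 6]
16. n0.fin = -9  [C.lab - 6]
17. n0.depth = 11  [C.lab + 14]
18. n0.env = 17  [len(C.pre) + 14]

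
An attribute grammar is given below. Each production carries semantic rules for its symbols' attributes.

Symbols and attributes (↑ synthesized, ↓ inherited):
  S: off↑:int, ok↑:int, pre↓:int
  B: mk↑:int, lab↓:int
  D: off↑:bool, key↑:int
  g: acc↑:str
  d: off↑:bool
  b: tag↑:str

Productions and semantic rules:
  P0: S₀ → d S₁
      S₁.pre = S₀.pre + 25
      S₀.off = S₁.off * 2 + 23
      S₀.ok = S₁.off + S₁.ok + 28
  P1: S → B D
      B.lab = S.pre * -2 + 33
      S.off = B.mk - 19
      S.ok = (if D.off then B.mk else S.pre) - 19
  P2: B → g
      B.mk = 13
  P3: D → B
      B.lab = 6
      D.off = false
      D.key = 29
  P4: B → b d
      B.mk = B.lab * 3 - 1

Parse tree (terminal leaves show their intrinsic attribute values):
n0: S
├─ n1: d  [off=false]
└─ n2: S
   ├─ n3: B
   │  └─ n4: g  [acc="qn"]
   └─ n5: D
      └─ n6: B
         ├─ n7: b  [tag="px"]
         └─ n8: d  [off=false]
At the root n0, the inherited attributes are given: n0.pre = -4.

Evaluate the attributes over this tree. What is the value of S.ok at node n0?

24

1. n0.pre = -4  [given at root]
2. n1.off = false  [terminal]
3. n2.pre = 21  [S₀.pre + 25]
4. n3.lab = -9  [S.pre * -2 + 33]
5. n4.acc = "qn"  [terminal]
6. n3.mk = 13  [13]
7. n6.lab = 6  [6]
8. n7.tag = "px"  [terminal]
9. n8.off = false  [terminal]
10. n6.mk = 17  [B.lab * 3 - 1]
11. n5.off = false  [false]
12. n5.key = 29  [29]
13. n2.off = -6  [B.mk - 19]
14. n2.ok = 2  [(if D.off then B.mk else S.pre) - 19]
15. n0.off = 11  [S₁.off * 2 + 23]
16. n0.ok = 24  [S₁.off + S₁.ok + 28]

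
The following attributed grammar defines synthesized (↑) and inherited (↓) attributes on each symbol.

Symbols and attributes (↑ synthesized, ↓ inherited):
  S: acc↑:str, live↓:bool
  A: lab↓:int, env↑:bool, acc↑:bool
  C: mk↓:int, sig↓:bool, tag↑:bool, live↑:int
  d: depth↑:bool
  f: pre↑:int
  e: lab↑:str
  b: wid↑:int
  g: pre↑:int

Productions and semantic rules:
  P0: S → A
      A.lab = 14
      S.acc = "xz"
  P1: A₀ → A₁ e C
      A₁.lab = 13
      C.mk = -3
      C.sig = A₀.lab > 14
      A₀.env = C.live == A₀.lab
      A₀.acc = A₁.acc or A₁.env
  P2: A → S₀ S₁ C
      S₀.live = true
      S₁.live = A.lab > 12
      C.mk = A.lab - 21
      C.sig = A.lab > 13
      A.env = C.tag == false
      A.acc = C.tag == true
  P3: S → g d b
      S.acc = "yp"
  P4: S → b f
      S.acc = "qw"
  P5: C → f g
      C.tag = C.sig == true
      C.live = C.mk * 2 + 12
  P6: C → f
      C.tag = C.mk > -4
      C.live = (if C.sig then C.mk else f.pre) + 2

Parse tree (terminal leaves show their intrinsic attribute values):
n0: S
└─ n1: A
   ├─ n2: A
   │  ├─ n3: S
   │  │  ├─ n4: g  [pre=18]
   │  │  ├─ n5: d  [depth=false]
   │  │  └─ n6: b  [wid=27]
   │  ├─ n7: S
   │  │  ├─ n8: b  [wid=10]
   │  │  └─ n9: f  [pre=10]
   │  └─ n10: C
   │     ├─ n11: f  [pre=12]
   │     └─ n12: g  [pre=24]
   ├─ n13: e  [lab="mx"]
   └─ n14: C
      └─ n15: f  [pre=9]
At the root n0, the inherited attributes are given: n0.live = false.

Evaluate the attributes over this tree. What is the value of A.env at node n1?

1. n0.live = false  [given at root]
2. n1.lab = 14  [14]
3. n2.lab = 13  [13]
4. n3.live = true  [true]
5. n4.pre = 18  [terminal]
6. n5.depth = false  [terminal]
7. n6.wid = 27  [terminal]
8. n3.acc = "yp"  ["yp"]
9. n7.live = true  [A.lab > 12]
10. n8.wid = 10  [terminal]
11. n9.pre = 10  [terminal]
12. n7.acc = "qw"  ["qw"]
13. n10.mk = -8  [A.lab - 21]
14. n10.sig = false  [A.lab > 13]
15. n11.pre = 12  [terminal]
16. n12.pre = 24  [terminal]
17. n10.tag = false  [C.sig == true]
18. n10.live = -4  [C.mk * 2 + 12]
19. n2.env = true  [C.tag == false]
20. n2.acc = false  [C.tag == true]
21. n13.lab = "mx"  [terminal]
22. n14.mk = -3  [-3]
23. n14.sig = false  [A₀.lab > 14]
24. n15.pre = 9  [terminal]
25. n14.tag = true  [C.mk > -4]
26. n14.live = 11  [(if C.sig then C.mk else f.pre) + 2]
27. n1.env = false  [C.live == A₀.lab]
28. n1.acc = true  [A₁.acc or A₁.env]
29. n0.acc = "xz"  ["xz"]

false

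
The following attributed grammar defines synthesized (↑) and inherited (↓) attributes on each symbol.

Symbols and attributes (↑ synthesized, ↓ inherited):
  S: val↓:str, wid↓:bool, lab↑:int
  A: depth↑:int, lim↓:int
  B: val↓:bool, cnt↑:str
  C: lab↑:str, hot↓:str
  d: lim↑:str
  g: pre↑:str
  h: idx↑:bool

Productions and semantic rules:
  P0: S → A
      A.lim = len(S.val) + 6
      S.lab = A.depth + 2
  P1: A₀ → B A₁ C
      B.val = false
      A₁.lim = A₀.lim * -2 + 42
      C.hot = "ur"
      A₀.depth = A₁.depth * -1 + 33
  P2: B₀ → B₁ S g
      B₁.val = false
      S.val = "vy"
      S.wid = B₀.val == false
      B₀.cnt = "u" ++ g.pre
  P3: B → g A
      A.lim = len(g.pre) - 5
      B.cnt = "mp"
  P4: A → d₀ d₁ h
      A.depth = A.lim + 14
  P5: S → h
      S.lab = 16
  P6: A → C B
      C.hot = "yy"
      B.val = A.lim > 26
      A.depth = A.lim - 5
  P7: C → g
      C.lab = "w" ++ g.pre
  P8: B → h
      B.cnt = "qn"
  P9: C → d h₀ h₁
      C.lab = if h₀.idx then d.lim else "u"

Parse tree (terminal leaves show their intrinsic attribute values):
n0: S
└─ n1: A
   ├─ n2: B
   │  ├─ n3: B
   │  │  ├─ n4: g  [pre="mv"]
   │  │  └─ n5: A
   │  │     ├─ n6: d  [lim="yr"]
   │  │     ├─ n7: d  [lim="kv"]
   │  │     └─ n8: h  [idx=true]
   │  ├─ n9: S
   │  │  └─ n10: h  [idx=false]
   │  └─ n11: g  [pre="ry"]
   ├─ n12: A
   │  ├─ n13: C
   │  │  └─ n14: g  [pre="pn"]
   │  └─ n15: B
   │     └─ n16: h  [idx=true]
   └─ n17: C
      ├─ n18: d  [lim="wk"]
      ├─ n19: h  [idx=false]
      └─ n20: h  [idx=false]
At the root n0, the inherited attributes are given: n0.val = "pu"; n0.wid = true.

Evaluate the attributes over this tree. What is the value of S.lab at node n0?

1. n0.val = "pu"  [given at root]
2. n0.wid = true  [given at root]
3. n1.lim = 8  [len(S.val) + 6]
4. n2.val = false  [false]
5. n3.val = false  [false]
6. n4.pre = "mv"  [terminal]
7. n5.lim = -3  [len(g.pre) - 5]
8. n6.lim = "yr"  [terminal]
9. n7.lim = "kv"  [terminal]
10. n8.idx = true  [terminal]
11. n5.depth = 11  [A.lim + 14]
12. n3.cnt = "mp"  ["mp"]
13. n9.val = "vy"  ["vy"]
14. n9.wid = true  [B₀.val == false]
15. n10.idx = false  [terminal]
16. n9.lab = 16  [16]
17. n11.pre = "ry"  [terminal]
18. n2.cnt = "ury"  ["u" ++ g.pre]
19. n12.lim = 26  [A₀.lim * -2 + 42]
20. n13.hot = "yy"  ["yy"]
21. n14.pre = "pn"  [terminal]
22. n13.lab = "wpn"  ["w" ++ g.pre]
23. n15.val = false  [A.lim > 26]
24. n16.idx = true  [terminal]
25. n15.cnt = "qn"  ["qn"]
26. n12.depth = 21  [A.lim - 5]
27. n17.hot = "ur"  ["ur"]
28. n18.lim = "wk"  [terminal]
29. n19.idx = false  [terminal]
30. n20.idx = false  [terminal]
31. n17.lab = "u"  [if h₀.idx then d.lim else "u"]
32. n1.depth = 12  [A₁.depth * -1 + 33]
33. n0.lab = 14  [A.depth + 2]

14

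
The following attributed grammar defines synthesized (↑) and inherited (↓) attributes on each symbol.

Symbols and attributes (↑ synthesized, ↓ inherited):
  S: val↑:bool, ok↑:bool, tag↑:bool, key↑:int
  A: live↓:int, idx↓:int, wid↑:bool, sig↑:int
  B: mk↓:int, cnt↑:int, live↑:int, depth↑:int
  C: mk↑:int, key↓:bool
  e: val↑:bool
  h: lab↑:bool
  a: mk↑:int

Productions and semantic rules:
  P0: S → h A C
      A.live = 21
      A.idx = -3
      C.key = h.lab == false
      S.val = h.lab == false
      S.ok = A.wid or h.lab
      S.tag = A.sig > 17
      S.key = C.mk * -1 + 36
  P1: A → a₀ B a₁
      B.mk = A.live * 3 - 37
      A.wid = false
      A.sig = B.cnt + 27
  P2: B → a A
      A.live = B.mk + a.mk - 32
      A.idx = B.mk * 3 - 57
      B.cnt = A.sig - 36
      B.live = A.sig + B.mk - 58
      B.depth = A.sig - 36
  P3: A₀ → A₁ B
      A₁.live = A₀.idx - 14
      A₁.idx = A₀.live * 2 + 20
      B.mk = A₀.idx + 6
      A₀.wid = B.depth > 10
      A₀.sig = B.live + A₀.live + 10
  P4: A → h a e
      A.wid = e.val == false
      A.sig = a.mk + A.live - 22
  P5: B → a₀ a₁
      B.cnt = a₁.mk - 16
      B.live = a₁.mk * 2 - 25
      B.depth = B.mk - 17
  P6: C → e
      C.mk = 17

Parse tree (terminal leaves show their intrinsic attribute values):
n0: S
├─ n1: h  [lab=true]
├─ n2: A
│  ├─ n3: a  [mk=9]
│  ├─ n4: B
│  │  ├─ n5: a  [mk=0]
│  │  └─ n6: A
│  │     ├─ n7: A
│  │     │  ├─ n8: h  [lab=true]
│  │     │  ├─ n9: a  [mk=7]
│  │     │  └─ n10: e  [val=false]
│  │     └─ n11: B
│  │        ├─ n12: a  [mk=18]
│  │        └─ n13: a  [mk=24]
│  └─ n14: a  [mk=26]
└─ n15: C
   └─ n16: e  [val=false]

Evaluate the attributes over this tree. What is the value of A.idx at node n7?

1. n1.lab = true  [terminal]
2. n2.live = 21  [21]
3. n2.idx = -3  [-3]
4. n3.mk = 9  [terminal]
5. n4.mk = 26  [A.live * 3 - 37]
6. n5.mk = 0  [terminal]
7. n6.live = -6  [B.mk + a.mk - 32]
8. n6.idx = 21  [B.mk * 3 - 57]
9. n7.live = 7  [A₀.idx - 14]
10. n7.idx = 8  [A₀.live * 2 + 20]
11. n8.lab = true  [terminal]
12. n9.mk = 7  [terminal]
13. n10.val = false  [terminal]
14. n7.wid = true  [e.val == false]
15. n7.sig = -8  [a.mk + A.live - 22]
16. n11.mk = 27  [A₀.idx + 6]
17. n12.mk = 18  [terminal]
18. n13.mk = 24  [terminal]
19. n11.cnt = 8  [a₁.mk - 16]
20. n11.live = 23  [a₁.mk * 2 - 25]
21. n11.depth = 10  [B.mk - 17]
22. n6.wid = false  [B.depth > 10]
23. n6.sig = 27  [B.live + A₀.live + 10]
24. n4.cnt = -9  [A.sig - 36]
25. n4.live = -5  [A.sig + B.mk - 58]
26. n4.depth = -9  [A.sig - 36]
27. n14.mk = 26  [terminal]
28. n2.wid = false  [false]
29. n2.sig = 18  [B.cnt + 27]
30. n15.key = false  [h.lab == false]
31. n16.val = false  [terminal]
32. n15.mk = 17  [17]
33. n0.val = false  [h.lab == false]
34. n0.ok = true  [A.wid or h.lab]
35. n0.tag = true  [A.sig > 17]
36. n0.key = 19  [C.mk * -1 + 36]

8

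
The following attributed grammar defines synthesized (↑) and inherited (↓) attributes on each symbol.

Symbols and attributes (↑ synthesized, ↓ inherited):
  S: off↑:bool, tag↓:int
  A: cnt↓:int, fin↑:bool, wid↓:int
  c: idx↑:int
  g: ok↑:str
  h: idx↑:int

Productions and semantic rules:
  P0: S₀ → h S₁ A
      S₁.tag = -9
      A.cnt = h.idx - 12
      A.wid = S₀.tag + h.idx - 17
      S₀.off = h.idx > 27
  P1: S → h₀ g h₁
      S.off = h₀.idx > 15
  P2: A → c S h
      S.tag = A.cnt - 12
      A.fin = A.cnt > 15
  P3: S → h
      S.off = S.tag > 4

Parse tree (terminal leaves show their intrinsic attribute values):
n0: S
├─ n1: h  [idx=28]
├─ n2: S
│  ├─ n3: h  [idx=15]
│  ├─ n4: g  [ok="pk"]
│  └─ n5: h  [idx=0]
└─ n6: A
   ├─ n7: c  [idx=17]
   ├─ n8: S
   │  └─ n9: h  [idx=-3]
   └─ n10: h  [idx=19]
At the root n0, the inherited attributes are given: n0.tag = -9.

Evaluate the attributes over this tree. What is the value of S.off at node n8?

false

1. n0.tag = -9  [given at root]
2. n1.idx = 28  [terminal]
3. n2.tag = -9  [-9]
4. n3.idx = 15  [terminal]
5. n4.ok = "pk"  [terminal]
6. n5.idx = 0  [terminal]
7. n2.off = false  [h₀.idx > 15]
8. n6.cnt = 16  [h.idx - 12]
9. n6.wid = 2  [S₀.tag + h.idx - 17]
10. n7.idx = 17  [terminal]
11. n8.tag = 4  [A.cnt - 12]
12. n9.idx = -3  [terminal]
13. n8.off = false  [S.tag > 4]
14. n10.idx = 19  [terminal]
15. n6.fin = true  [A.cnt > 15]
16. n0.off = true  [h.idx > 27]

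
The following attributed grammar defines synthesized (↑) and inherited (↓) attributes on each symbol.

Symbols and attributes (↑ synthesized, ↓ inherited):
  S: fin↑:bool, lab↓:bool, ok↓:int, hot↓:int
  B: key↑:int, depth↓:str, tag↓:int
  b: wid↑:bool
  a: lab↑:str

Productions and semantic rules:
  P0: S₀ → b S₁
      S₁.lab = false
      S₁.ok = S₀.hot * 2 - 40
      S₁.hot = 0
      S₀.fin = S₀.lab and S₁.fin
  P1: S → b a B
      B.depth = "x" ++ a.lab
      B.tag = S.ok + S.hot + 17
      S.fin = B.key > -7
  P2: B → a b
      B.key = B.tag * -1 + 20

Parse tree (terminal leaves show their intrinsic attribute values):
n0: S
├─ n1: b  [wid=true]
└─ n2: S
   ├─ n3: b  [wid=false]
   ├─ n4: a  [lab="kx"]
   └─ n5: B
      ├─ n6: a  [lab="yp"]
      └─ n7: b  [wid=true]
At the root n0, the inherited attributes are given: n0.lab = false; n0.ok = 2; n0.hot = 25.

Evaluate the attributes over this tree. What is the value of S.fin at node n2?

false

1. n0.lab = false  [given at root]
2. n0.ok = 2  [given at root]
3. n0.hot = 25  [given at root]
4. n1.wid = true  [terminal]
5. n2.lab = false  [false]
6. n2.ok = 10  [S₀.hot * 2 - 40]
7. n2.hot = 0  [0]
8. n3.wid = false  [terminal]
9. n4.lab = "kx"  [terminal]
10. n5.depth = "xkx"  ["x" ++ a.lab]
11. n5.tag = 27  [S.ok + S.hot + 17]
12. n6.lab = "yp"  [terminal]
13. n7.wid = true  [terminal]
14. n5.key = -7  [B.tag * -1 + 20]
15. n2.fin = false  [B.key > -7]
16. n0.fin = false  [S₀.lab and S₁.fin]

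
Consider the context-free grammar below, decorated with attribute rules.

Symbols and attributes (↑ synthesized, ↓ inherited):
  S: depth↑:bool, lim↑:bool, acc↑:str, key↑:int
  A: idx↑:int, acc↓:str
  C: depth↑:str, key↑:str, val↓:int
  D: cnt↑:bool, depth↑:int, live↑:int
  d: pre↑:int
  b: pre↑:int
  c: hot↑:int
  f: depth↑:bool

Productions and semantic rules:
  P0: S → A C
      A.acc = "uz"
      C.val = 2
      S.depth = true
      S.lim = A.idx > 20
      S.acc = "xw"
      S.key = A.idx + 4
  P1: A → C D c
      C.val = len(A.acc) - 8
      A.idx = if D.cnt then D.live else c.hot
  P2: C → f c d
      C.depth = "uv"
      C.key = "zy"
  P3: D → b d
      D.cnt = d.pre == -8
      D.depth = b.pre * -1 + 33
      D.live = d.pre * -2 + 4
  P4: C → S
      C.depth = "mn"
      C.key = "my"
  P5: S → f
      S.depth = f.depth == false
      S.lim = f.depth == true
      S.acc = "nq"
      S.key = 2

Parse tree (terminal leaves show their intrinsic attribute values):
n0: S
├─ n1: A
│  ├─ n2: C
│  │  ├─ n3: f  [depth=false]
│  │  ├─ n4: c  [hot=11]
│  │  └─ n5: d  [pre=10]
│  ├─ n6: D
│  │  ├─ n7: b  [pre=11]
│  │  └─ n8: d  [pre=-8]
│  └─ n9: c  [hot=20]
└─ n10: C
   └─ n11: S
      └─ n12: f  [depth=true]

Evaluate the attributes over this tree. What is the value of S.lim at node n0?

false

1. n1.acc = "uz"  ["uz"]
2. n2.val = -6  [len(A.acc) - 8]
3. n3.depth = false  [terminal]
4. n4.hot = 11  [terminal]
5. n5.pre = 10  [terminal]
6. n2.depth = "uv"  ["uv"]
7. n2.key = "zy"  ["zy"]
8. n7.pre = 11  [terminal]
9. n8.pre = -8  [terminal]
10. n6.cnt = true  [d.pre == -8]
11. n6.depth = 22  [b.pre * -1 + 33]
12. n6.live = 20  [d.pre * -2 + 4]
13. n9.hot = 20  [terminal]
14. n1.idx = 20  [if D.cnt then D.live else c.hot]
15. n10.val = 2  [2]
16. n12.depth = true  [terminal]
17. n11.depth = false  [f.depth == false]
18. n11.lim = true  [f.depth == true]
19. n11.acc = "nq"  ["nq"]
20. n11.key = 2  [2]
21. n10.depth = "mn"  ["mn"]
22. n10.key = "my"  ["my"]
23. n0.depth = true  [true]
24. n0.lim = false  [A.idx > 20]
25. n0.acc = "xw"  ["xw"]
26. n0.key = 24  [A.idx + 4]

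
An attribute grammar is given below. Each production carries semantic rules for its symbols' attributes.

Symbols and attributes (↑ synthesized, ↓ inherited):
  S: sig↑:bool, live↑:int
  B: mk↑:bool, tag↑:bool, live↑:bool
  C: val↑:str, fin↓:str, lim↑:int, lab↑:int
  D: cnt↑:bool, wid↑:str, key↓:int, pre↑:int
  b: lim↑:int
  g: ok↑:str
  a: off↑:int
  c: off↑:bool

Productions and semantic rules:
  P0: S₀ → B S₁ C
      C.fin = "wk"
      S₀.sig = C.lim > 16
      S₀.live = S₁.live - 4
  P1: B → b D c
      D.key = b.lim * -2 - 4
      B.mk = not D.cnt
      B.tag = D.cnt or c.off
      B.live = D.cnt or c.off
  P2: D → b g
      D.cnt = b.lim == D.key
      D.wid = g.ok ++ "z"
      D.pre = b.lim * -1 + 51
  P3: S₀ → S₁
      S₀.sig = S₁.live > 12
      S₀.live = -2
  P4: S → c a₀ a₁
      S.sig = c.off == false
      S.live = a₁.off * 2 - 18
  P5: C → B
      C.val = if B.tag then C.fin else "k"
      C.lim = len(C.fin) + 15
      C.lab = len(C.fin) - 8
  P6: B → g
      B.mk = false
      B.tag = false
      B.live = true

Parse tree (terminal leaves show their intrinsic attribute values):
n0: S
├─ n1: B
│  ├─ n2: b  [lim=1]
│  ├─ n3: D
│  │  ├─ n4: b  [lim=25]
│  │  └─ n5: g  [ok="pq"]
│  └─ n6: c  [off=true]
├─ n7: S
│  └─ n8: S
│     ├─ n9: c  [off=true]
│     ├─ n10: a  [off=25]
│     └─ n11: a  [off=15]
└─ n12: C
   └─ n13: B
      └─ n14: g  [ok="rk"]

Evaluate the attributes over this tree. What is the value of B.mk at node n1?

1. n2.lim = 1  [terminal]
2. n3.key = -6  [b.lim * -2 - 4]
3. n4.lim = 25  [terminal]
4. n5.ok = "pq"  [terminal]
5. n3.cnt = false  [b.lim == D.key]
6. n3.wid = "pqz"  [g.ok ++ "z"]
7. n3.pre = 26  [b.lim * -1 + 51]
8. n6.off = true  [terminal]
9. n1.mk = true  [not D.cnt]
10. n1.tag = true  [D.cnt or c.off]
11. n1.live = true  [D.cnt or c.off]
12. n9.off = true  [terminal]
13. n10.off = 25  [terminal]
14. n11.off = 15  [terminal]
15. n8.sig = false  [c.off == false]
16. n8.live = 12  [a₁.off * 2 - 18]
17. n7.sig = false  [S₁.live > 12]
18. n7.live = -2  [-2]
19. n12.fin = "wk"  ["wk"]
20. n14.ok = "rk"  [terminal]
21. n13.mk = false  [false]
22. n13.tag = false  [false]
23. n13.live = true  [true]
24. n12.val = "k"  [if B.tag then C.fin else "k"]
25. n12.lim = 17  [len(C.fin) + 15]
26. n12.lab = -6  [len(C.fin) - 8]
27. n0.sig = true  [C.lim > 16]
28. n0.live = -6  [S₁.live - 4]

true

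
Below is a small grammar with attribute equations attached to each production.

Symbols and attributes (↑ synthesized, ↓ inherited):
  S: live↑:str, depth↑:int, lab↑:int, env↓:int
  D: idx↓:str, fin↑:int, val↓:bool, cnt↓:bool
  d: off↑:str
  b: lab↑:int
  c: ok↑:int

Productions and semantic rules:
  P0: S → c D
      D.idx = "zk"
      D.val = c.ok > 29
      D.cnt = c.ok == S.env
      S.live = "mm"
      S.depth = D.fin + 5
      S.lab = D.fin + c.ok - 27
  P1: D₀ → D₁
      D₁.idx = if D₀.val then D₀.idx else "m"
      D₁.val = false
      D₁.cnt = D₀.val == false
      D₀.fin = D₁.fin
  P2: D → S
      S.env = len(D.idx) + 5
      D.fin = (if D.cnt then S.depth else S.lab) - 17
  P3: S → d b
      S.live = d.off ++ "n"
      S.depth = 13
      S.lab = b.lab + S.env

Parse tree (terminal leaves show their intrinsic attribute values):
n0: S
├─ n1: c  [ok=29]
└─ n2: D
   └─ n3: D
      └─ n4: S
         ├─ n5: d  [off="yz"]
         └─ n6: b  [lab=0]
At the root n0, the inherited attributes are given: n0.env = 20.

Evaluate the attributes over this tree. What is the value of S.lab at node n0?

-2

1. n0.env = 20  [given at root]
2. n1.ok = 29  [terminal]
3. n2.idx = "zk"  ["zk"]
4. n2.val = false  [c.ok > 29]
5. n2.cnt = false  [c.ok == S.env]
6. n3.idx = "m"  [if D₀.val then D₀.idx else "m"]
7. n3.val = false  [false]
8. n3.cnt = true  [D₀.val == false]
9. n4.env = 6  [len(D.idx) + 5]
10. n5.off = "yz"  [terminal]
11. n6.lab = 0  [terminal]
12. n4.live = "yzn"  [d.off ++ "n"]
13. n4.depth = 13  [13]
14. n4.lab = 6  [b.lab + S.env]
15. n3.fin = -4  [(if D.cnt then S.depth else S.lab) - 17]
16. n2.fin = -4  [D₁.fin]
17. n0.live = "mm"  ["mm"]
18. n0.depth = 1  [D.fin + 5]
19. n0.lab = -2  [D.fin + c.ok - 27]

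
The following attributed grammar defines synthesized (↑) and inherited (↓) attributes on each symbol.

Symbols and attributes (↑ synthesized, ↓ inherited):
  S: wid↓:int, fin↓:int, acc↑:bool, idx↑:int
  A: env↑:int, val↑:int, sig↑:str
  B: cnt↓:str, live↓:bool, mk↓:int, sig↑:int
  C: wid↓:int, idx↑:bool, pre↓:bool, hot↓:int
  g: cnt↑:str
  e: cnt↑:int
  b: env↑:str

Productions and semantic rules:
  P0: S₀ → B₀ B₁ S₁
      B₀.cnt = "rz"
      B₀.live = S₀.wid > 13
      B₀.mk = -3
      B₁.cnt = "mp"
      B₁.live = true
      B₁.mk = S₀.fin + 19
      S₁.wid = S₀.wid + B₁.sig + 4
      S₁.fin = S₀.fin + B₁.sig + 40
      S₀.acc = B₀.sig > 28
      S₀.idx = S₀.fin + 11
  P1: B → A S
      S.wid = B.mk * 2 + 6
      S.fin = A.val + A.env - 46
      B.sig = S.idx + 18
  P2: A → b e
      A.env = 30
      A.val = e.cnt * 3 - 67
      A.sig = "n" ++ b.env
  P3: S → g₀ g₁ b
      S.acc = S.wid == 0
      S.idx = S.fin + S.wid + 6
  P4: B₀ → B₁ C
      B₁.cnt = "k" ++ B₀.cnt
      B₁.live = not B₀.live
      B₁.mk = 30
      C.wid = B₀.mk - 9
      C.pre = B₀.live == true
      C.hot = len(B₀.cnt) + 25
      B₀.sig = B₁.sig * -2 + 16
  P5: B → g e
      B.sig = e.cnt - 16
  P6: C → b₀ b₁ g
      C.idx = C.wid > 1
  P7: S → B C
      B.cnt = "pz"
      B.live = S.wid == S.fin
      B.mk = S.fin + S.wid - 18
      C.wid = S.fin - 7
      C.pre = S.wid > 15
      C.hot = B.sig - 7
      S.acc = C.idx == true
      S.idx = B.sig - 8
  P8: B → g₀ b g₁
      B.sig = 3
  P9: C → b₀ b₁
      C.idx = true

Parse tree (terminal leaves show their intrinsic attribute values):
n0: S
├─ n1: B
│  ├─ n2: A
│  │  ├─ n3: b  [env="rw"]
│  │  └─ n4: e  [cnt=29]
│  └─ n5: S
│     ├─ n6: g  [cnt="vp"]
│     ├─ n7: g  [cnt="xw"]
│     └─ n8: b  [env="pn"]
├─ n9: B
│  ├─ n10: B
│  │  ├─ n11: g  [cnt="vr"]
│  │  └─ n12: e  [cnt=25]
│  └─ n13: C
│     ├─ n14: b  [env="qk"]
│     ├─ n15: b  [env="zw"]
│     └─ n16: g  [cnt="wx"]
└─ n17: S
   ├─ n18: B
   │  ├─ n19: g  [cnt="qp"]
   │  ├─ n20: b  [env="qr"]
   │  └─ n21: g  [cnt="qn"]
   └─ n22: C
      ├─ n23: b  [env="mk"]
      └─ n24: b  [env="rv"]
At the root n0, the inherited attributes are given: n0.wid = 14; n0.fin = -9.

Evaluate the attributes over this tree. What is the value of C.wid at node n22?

22

1. n0.wid = 14  [given at root]
2. n0.fin = -9  [given at root]
3. n1.cnt = "rz"  ["rz"]
4. n1.live = true  [S₀.wid > 13]
5. n1.mk = -3  [-3]
6. n3.env = "rw"  [terminal]
7. n4.cnt = 29  [terminal]
8. n2.env = 30  [30]
9. n2.val = 20  [e.cnt * 3 - 67]
10. n2.sig = "nrw"  ["n" ++ b.env]
11. n5.wid = 0  [B.mk * 2 + 6]
12. n5.fin = 4  [A.val + A.env - 46]
13. n6.cnt = "vp"  [terminal]
14. n7.cnt = "xw"  [terminal]
15. n8.env = "pn"  [terminal]
16. n5.acc = true  [S.wid == 0]
17. n5.idx = 10  [S.fin + S.wid + 6]
18. n1.sig = 28  [S.idx + 18]
19. n9.cnt = "mp"  ["mp"]
20. n9.live = true  [true]
21. n9.mk = 10  [S₀.fin + 19]
22. n10.cnt = "kmp"  ["k" ++ B₀.cnt]
23. n10.live = false  [not B₀.live]
24. n10.mk = 30  [30]
25. n11.cnt = "vr"  [terminal]
26. n12.cnt = 25  [terminal]
27. n10.sig = 9  [e.cnt - 16]
28. n13.wid = 1  [B₀.mk - 9]
29. n13.pre = true  [B₀.live == true]
30. n13.hot = 27  [len(B₀.cnt) + 25]
31. n14.env = "qk"  [terminal]
32. n15.env = "zw"  [terminal]
33. n16.cnt = "wx"  [terminal]
34. n13.idx = false  [C.wid > 1]
35. n9.sig = -2  [B₁.sig * -2 + 16]
36. n17.wid = 16  [S₀.wid + B₁.sig + 4]
37. n17.fin = 29  [S₀.fin + B₁.sig + 40]
38. n18.cnt = "pz"  ["pz"]
39. n18.live = false  [S.wid == S.fin]
40. n18.mk = 27  [S.fin + S.wid - 18]
41. n19.cnt = "qp"  [terminal]
42. n20.env = "qr"  [terminal]
43. n21.cnt = "qn"  [terminal]
44. n18.sig = 3  [3]
45. n22.wid = 22  [S.fin - 7]
46. n22.pre = true  [S.wid > 15]
47. n22.hot = -4  [B.sig - 7]
48. n23.env = "mk"  [terminal]
49. n24.env = "rv"  [terminal]
50. n22.idx = true  [true]
51. n17.acc = true  [C.idx == true]
52. n17.idx = -5  [B.sig - 8]
53. n0.acc = false  [B₀.sig > 28]
54. n0.idx = 2  [S₀.fin + 11]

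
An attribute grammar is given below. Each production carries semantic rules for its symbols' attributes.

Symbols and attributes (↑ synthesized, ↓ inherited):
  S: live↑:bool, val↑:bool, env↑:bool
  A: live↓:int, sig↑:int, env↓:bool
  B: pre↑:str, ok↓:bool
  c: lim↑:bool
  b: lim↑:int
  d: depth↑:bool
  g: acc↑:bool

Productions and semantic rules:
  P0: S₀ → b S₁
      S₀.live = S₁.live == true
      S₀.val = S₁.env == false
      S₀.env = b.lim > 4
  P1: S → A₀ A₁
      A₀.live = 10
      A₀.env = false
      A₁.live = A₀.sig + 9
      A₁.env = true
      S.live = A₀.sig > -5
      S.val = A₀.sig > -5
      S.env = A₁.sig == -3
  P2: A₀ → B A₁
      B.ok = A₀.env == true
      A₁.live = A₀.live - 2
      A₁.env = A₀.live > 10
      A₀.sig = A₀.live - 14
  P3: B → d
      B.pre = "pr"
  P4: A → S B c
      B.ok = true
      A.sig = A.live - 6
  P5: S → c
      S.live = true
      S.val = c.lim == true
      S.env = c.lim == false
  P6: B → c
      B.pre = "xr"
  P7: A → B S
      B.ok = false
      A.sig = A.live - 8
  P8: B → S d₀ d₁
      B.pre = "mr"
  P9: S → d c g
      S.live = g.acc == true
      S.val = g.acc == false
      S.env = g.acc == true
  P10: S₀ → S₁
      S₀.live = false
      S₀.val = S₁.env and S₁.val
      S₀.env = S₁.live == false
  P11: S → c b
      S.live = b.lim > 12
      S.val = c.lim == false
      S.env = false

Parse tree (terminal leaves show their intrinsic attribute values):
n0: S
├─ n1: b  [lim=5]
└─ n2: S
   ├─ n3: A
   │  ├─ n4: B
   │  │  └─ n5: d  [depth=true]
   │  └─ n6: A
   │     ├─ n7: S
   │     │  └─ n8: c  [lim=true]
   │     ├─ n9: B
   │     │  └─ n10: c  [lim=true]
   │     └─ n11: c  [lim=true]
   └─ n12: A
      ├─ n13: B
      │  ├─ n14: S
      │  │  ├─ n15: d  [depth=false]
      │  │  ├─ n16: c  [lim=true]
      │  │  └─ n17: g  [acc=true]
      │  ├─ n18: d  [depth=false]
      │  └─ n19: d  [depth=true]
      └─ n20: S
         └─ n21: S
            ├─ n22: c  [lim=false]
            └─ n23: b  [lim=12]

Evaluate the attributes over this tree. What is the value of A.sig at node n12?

1. n1.lim = 5  [terminal]
2. n3.live = 10  [10]
3. n3.env = false  [false]
4. n4.ok = false  [A₀.env == true]
5. n5.depth = true  [terminal]
6. n4.pre = "pr"  ["pr"]
7. n6.live = 8  [A₀.live - 2]
8. n6.env = false  [A₀.live > 10]
9. n8.lim = true  [terminal]
10. n7.live = true  [true]
11. n7.val = true  [c.lim == true]
12. n7.env = false  [c.lim == false]
13. n9.ok = true  [true]
14. n10.lim = true  [terminal]
15. n9.pre = "xr"  ["xr"]
16. n11.lim = true  [terminal]
17. n6.sig = 2  [A.live - 6]
18. n3.sig = -4  [A₀.live - 14]
19. n12.live = 5  [A₀.sig + 9]
20. n12.env = true  [true]
21. n13.ok = false  [false]
22. n15.depth = false  [terminal]
23. n16.lim = true  [terminal]
24. n17.acc = true  [terminal]
25. n14.live = true  [g.acc == true]
26. n14.val = false  [g.acc == false]
27. n14.env = true  [g.acc == true]
28. n18.depth = false  [terminal]
29. n19.depth = true  [terminal]
30. n13.pre = "mr"  ["mr"]
31. n22.lim = false  [terminal]
32. n23.lim = 12  [terminal]
33. n21.live = false  [b.lim > 12]
34. n21.val = true  [c.lim == false]
35. n21.env = false  [false]
36. n20.live = false  [false]
37. n20.val = false  [S₁.env and S₁.val]
38. n20.env = true  [S₁.live == false]
39. n12.sig = -3  [A.live - 8]
40. n2.live = true  [A₀.sig > -5]
41. n2.val = true  [A₀.sig > -5]
42. n2.env = true  [A₁.sig == -3]
43. n0.live = true  [S₁.live == true]
44. n0.val = false  [S₁.env == false]
45. n0.env = true  [b.lim > 4]

-3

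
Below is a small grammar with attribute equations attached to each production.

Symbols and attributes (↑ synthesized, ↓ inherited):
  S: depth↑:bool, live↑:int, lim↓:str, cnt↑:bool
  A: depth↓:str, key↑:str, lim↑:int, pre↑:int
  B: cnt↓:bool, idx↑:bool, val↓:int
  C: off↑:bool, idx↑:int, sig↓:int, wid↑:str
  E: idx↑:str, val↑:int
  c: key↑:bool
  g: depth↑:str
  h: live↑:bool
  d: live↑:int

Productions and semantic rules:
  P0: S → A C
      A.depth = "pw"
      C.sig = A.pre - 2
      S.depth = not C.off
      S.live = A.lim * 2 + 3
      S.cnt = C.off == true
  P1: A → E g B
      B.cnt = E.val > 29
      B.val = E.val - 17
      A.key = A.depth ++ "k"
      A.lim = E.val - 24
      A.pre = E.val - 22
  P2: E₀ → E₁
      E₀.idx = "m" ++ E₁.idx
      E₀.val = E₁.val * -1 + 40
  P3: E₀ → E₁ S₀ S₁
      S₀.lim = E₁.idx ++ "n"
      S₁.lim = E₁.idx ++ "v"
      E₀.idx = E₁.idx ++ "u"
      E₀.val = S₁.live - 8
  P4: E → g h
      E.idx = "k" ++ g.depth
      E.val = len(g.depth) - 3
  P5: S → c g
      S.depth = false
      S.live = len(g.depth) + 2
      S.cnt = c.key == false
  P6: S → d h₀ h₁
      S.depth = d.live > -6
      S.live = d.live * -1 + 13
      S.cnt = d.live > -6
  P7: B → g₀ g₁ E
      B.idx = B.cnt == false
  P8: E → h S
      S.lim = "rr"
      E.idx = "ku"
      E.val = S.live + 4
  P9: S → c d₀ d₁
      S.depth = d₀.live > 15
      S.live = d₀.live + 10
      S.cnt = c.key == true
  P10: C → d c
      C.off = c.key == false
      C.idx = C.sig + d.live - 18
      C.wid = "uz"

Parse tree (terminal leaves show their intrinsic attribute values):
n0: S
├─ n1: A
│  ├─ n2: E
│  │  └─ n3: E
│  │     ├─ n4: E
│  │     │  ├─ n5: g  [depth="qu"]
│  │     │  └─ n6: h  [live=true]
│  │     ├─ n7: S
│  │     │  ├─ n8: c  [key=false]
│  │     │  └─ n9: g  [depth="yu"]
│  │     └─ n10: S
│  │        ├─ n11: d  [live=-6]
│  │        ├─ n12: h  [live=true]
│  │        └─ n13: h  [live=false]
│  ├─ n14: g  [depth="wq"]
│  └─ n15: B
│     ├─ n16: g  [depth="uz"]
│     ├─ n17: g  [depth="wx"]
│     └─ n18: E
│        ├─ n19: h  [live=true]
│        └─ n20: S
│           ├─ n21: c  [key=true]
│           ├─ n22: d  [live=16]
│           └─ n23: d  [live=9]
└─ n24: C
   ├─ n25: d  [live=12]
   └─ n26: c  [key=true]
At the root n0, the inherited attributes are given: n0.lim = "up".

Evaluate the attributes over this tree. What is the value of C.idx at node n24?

1. n0.lim = "up"  [given at root]
2. n1.depth = "pw"  ["pw"]
3. n5.depth = "qu"  [terminal]
4. n6.live = true  [terminal]
5. n4.idx = "kqu"  ["k" ++ g.depth]
6. n4.val = -1  [len(g.depth) - 3]
7. n7.lim = "kqun"  [E₁.idx ++ "n"]
8. n8.key = false  [terminal]
9. n9.depth = "yu"  [terminal]
10. n7.depth = false  [false]
11. n7.live = 4  [len(g.depth) + 2]
12. n7.cnt = true  [c.key == false]
13. n10.lim = "kquv"  [E₁.idx ++ "v"]
14. n11.live = -6  [terminal]
15. n12.live = true  [terminal]
16. n13.live = false  [terminal]
17. n10.depth = false  [d.live > -6]
18. n10.live = 19  [d.live * -1 + 13]
19. n10.cnt = false  [d.live > -6]
20. n3.idx = "kquu"  [E₁.idx ++ "u"]
21. n3.val = 11  [S₁.live - 8]
22. n2.idx = "mkquu"  ["m" ++ E₁.idx]
23. n2.val = 29  [E₁.val * -1 + 40]
24. n14.depth = "wq"  [terminal]
25. n15.cnt = false  [E.val > 29]
26. n15.val = 12  [E.val - 17]
27. n16.depth = "uz"  [terminal]
28. n17.depth = "wx"  [terminal]
29. n19.live = true  [terminal]
30. n20.lim = "rr"  ["rr"]
31. n21.key = true  [terminal]
32. n22.live = 16  [terminal]
33. n23.live = 9  [terminal]
34. n20.depth = true  [d₀.live > 15]
35. n20.live = 26  [d₀.live + 10]
36. n20.cnt = true  [c.key == true]
37. n18.idx = "ku"  ["ku"]
38. n18.val = 30  [S.live + 4]
39. n15.idx = true  [B.cnt == false]
40. n1.key = "pwk"  [A.depth ++ "k"]
41. n1.lim = 5  [E.val - 24]
42. n1.pre = 7  [E.val - 22]
43. n24.sig = 5  [A.pre - 2]
44. n25.live = 12  [terminal]
45. n26.key = true  [terminal]
46. n24.off = false  [c.key == false]
47. n24.idx = -1  [C.sig + d.live - 18]
48. n24.wid = "uz"  ["uz"]
49. n0.depth = true  [not C.off]
50. n0.live = 13  [A.lim * 2 + 3]
51. n0.cnt = false  [C.off == true]

-1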